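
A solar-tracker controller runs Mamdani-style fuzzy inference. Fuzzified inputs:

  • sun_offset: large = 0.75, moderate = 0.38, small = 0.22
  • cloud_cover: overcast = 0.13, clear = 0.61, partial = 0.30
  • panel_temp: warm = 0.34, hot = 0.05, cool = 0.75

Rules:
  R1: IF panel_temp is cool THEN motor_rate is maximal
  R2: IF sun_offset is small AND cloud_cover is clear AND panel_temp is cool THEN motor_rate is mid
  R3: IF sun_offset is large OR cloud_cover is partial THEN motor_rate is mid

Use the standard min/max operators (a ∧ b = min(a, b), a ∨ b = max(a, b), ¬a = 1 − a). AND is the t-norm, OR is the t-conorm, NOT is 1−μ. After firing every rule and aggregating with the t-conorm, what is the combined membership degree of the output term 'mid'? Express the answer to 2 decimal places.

0.75

R1: cool=0.75 → w = 0.75
R2: small=0.22, clear=0.61, cool=0.75; AND[min(a, b)] → w = 0.22
R3: large=0.75, partial=0.30; OR[max(a, b)] → w = 0.75
Rules with consequent 'mid': {R2, R3} → strengths 0.22, 0.75
Aggregate via t-conorm [max(a, b)]: 0.75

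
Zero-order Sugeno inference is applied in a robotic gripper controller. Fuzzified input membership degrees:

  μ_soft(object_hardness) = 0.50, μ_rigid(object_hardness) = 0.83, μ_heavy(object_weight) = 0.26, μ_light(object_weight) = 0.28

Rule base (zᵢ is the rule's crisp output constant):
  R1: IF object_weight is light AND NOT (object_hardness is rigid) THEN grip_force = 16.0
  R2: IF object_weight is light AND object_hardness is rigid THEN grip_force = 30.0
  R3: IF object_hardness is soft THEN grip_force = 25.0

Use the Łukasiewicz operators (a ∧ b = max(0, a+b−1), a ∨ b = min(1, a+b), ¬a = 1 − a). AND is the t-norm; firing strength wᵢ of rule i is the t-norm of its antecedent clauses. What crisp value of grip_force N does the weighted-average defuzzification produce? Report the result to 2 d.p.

25.90

R1 (z=16.0): light=0.28, ¬rigid=1−0.83=0.17; AND[max(0, a+b−1)] → w = 0.00
R2 (z=30.0): light=0.28, rigid=0.83; AND[max(0, a+b−1)] → w = 0.11
R3 (z=25.0): soft=0.50 → w = 0.50
Weighted average = (0.00·16.0 + 0.11·30.0 + 0.50·25.0) / (0.00 + 0.11 + 0.50)
  = 15.8000 / 0.6100 = 25.90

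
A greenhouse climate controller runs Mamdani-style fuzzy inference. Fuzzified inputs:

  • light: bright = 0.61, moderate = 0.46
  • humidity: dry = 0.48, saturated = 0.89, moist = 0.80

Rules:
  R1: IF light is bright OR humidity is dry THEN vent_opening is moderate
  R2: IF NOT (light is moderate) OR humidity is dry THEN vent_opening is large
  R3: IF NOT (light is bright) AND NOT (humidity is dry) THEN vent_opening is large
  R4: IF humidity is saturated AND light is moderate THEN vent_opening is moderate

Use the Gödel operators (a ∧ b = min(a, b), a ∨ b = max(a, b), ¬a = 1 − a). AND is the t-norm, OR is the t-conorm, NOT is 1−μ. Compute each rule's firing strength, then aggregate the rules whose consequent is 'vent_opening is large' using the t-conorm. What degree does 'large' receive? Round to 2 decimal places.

R1: bright=0.61, dry=0.48; OR[max(a, b)] → w = 0.61
R2: ¬moderate=1−0.46=0.54, dry=0.48; OR[max(a, b)] → w = 0.54
R3: ¬bright=1−0.61=0.39, ¬dry=1−0.48=0.52; AND[min(a, b)] → w = 0.39
R4: saturated=0.89, moderate=0.46; AND[min(a, b)] → w = 0.46
Rules with consequent 'large': {R2, R3} → strengths 0.54, 0.39
Aggregate via t-conorm [max(a, b)]: 0.54

0.54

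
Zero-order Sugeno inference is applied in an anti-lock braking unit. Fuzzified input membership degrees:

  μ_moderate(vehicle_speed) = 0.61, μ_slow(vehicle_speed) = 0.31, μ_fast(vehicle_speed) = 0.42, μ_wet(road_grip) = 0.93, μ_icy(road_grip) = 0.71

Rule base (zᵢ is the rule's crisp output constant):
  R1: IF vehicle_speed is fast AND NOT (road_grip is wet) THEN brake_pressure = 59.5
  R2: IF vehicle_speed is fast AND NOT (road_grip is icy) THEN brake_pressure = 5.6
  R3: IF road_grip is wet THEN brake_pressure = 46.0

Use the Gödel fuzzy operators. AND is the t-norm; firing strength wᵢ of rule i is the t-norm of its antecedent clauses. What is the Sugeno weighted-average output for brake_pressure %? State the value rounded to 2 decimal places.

R1 (z=59.5): fast=0.42, ¬wet=1−0.93=0.07; AND[min(a, b)] → w = 0.07
R2 (z=5.6): fast=0.42, ¬icy=1−0.71=0.29; AND[min(a, b)] → w = 0.29
R3 (z=46.0): wet=0.93 → w = 0.93
Weighted average = (0.07·59.5 + 0.29·5.6 + 0.93·46.0) / (0.07 + 0.29 + 0.93)
  = 48.5690 / 1.2900 = 37.65

37.65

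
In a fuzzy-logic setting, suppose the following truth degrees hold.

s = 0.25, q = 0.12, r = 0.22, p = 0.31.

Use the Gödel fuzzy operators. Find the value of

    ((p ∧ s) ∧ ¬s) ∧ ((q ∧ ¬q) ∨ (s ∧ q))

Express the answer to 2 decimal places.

p ∧ s = min(a, b) on (0.31, 0.25) = 0.25
¬s = 1 − 0.25 = 0.75
(p ∧ s) ∧ ¬s = min(a, b) on (0.25, 0.75) = 0.25
¬q = 1 − 0.12 = 0.88
q ∧ ¬q = min(a, b) on (0.12, 0.88) = 0.12
s ∧ q = min(a, b) on (0.25, 0.12) = 0.12
(q ∧ ¬q) ∨ (s ∧ q) = max(a, b) on (0.12, 0.12) = 0.12
((p ∧ s) ∧ ¬s) ∧ ((q ∧ ¬q) ∨ (s ∧ q)) = min(a, b) on (0.25, 0.12) = 0.12

0.12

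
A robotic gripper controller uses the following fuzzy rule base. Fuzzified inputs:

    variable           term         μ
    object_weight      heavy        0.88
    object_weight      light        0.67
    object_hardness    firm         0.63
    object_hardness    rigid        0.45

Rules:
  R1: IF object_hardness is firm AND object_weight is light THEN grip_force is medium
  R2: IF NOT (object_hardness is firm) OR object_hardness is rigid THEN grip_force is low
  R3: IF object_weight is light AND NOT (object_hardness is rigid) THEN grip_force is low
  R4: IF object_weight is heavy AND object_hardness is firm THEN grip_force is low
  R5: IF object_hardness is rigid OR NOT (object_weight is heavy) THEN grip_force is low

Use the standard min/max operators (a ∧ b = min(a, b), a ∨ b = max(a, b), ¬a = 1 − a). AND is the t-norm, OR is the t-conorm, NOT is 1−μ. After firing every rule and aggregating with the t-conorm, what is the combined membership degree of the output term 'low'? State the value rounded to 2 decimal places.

R1: firm=0.63, light=0.67; AND[min(a, b)] → w = 0.63
R2: ¬firm=1−0.63=0.37, rigid=0.45; OR[max(a, b)] → w = 0.45
R3: light=0.67, ¬rigid=1−0.45=0.55; AND[min(a, b)] → w = 0.55
R4: heavy=0.88, firm=0.63; AND[min(a, b)] → w = 0.63
R5: rigid=0.45, ¬heavy=1−0.88=0.12; OR[max(a, b)] → w = 0.45
Rules with consequent 'low': {R2, R3, R4, R5} → strengths 0.45, 0.55, 0.63, 0.45
Aggregate via t-conorm [max(a, b)]: 0.63

0.63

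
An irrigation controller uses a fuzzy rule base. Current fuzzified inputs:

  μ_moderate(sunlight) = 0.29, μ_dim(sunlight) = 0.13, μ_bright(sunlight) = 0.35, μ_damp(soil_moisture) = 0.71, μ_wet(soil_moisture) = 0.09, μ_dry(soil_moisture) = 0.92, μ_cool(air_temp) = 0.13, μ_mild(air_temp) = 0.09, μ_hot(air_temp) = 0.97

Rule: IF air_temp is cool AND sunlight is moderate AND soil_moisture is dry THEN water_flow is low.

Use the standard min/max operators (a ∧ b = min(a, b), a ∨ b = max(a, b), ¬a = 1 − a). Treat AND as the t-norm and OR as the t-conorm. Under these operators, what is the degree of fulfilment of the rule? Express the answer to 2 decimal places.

firing strength: cool=0.13, moderate=0.29, dry=0.92; AND[min(a, b)] → w = 0.13

0.13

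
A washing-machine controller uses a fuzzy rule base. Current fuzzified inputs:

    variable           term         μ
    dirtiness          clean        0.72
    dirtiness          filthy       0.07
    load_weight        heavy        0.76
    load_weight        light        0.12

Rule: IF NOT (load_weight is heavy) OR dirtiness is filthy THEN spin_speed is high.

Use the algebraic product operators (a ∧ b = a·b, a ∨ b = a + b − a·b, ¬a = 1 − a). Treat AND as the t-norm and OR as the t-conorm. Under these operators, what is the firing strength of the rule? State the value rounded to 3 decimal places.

0.293

firing strength: ¬heavy=1−0.76=0.24, filthy=0.07; OR[a + b − a·b] → w = 0.2932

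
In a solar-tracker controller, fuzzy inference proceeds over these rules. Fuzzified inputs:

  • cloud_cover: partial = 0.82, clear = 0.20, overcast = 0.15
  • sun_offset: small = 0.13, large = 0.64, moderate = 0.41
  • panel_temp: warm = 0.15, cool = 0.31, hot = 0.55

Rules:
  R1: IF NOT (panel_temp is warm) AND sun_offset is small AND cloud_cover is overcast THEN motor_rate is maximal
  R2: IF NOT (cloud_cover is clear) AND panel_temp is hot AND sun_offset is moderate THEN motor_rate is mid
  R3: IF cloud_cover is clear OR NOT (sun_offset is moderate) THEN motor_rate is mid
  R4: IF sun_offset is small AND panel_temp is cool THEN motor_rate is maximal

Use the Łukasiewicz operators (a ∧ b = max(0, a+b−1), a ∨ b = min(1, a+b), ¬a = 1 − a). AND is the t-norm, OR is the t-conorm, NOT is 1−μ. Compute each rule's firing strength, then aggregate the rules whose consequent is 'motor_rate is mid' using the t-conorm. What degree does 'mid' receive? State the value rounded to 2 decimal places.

0.79

R1: ¬warm=1−0.15=0.85, small=0.13, overcast=0.15; AND[max(0, a+b−1)] → w = 0.00
R2: ¬clear=1−0.20=0.80, hot=0.55, moderate=0.41; AND[max(0, a+b−1)] → w = 0.00
R3: clear=0.20, ¬moderate=1−0.41=0.59; OR[min(1, a+b)] → w = 0.79
R4: small=0.13, cool=0.31; AND[max(0, a+b−1)] → w = 0.00
Rules with consequent 'mid': {R2, R3} → strengths 0.00, 0.79
Aggregate via t-conorm [min(1, a+b)]: 0.79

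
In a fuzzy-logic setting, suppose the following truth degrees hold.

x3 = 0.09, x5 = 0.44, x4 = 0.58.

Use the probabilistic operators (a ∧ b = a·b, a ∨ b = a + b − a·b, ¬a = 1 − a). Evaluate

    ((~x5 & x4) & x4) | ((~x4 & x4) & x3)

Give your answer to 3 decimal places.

0.206

~x5 = 1 − 0.4400 = 0.5600
~x5 & x4 = a·b on (0.5600, 0.5800) = 0.3248
(~x5 & x4) & x4 = a·b on (0.3248, 0.5800) = 0.1884
~x4 = 1 − 0.5800 = 0.4200
~x4 & x4 = a·b on (0.4200, 0.5800) = 0.2436
(~x4 & x4) & x3 = a·b on (0.2436, 0.0900) = 0.0219
((~x5 & x4) & x4) | ((~x4 & x4) & x3) = a + b − a·b on (0.1884, 0.0219) = 0.2062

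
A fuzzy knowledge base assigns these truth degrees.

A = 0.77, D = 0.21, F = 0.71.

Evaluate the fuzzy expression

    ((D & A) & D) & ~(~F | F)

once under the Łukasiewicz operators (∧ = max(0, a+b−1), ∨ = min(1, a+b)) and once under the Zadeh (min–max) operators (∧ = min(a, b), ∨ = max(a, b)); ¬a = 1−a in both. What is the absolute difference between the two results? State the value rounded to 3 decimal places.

Under Łukasiewicz:
  D & A = max(0, a+b−1) on (0.21, 0.77) = 0.00
  (D & A) & D = max(0, a+b−1) on (0.00, 0.21) = 0.00
  ~F = 1 − 0.71 = 0.29
  ~F | F = min(1, a+b) on (0.29, 0.71) = 1.00
  ~(~F | F) = 1 − 1.00 = 0.00
  ((D & A) & D) & ~(~F | F) = max(0, a+b−1) on (0.00, 0.00) = 0.00
  → value = 0.0000
Under Zadeh (min–max):
  D & A = min(a, b) on (0.21, 0.77) = 0.21
  (D & A) & D = min(a, b) on (0.21, 0.21) = 0.21
  ~F = 1 − 0.71 = 0.29
  ~F | F = max(a, b) on (0.29, 0.71) = 0.71
  ~(~F | F) = 1 − 0.71 = 0.29
  ((D & A) & D) & ~(~F | F) = min(a, b) on (0.21, 0.29) = 0.21
  → value = 0.2100
|0.0000 − 0.2100| = 0.210

0.210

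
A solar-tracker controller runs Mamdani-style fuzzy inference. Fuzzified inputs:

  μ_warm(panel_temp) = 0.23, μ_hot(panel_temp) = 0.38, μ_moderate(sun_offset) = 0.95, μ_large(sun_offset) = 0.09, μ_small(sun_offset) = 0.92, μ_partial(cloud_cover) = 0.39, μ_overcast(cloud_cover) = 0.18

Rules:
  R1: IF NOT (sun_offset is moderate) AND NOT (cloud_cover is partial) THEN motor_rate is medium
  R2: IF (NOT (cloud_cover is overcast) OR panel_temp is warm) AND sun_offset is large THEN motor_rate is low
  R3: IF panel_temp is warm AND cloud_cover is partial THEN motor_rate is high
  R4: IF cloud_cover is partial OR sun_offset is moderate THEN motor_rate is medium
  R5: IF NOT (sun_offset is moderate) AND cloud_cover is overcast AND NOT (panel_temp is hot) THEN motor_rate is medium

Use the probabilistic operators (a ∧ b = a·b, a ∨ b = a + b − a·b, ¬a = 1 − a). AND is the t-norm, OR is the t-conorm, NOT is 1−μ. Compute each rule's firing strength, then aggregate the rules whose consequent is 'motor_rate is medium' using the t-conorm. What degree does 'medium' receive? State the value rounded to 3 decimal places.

0.971

R1: ¬moderate=1−0.95=0.05, ¬partial=1−0.39=0.61; AND[a·b] → w = 0.0305
R2: (¬overcast=1−0.18=0.82 OR warm=0.23) = 0.8614; AND[a·b] with large=0.09 → w = 0.0775
R3: warm=0.23, partial=0.39; AND[a·b] → w = 0.0897
R4: partial=0.39, moderate=0.95; OR[a + b − a·b] → w = 0.9695
R5: ¬moderate=1−0.95=0.05, overcast=0.18, ¬hot=1−0.38=0.62; AND[a·b] → w = 0.0056
Rules with consequent 'medium': {R1, R4, R5} → strengths 0.0305, 0.9695, 0.0056
Aggregate via t-conorm [a + b − a·b]: 0.9706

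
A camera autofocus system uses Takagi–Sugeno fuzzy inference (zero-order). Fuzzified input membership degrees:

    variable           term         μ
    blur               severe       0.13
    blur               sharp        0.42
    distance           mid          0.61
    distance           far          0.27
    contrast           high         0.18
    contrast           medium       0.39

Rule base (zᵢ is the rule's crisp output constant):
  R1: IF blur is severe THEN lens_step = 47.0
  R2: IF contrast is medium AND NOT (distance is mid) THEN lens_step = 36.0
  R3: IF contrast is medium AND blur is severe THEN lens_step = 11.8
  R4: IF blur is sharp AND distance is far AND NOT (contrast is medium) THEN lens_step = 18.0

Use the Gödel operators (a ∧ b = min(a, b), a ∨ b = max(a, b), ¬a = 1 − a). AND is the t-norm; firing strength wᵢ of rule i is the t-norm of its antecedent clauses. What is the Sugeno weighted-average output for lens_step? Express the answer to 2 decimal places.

28.85

R1 (z=47.0): severe=0.13 → w = 0.13
R2 (z=36.0): medium=0.39, ¬mid=1−0.61=0.39; AND[min(a, b)] → w = 0.39
R3 (z=11.8): medium=0.39, severe=0.13; AND[min(a, b)] → w = 0.13
R4 (z=18.0): sharp=0.42, far=0.27, ¬medium=1−0.39=0.61; AND[min(a, b)] → w = 0.27
Weighted average = (0.13·47.0 + 0.39·36.0 + 0.13·11.8 + 0.27·18.0) / (0.13 + 0.39 + 0.13 + 0.27)
  = 26.5440 / 0.9200 = 28.85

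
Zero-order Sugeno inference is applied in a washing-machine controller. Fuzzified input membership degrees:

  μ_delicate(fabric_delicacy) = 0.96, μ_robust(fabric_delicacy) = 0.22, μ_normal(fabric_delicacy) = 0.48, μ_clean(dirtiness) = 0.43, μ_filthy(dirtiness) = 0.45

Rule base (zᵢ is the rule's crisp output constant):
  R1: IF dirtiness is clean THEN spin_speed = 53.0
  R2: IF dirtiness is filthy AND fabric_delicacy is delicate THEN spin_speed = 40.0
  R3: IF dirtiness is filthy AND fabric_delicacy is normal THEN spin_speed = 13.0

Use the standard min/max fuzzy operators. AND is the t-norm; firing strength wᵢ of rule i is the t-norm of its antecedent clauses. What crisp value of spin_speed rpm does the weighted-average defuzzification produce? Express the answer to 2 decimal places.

R1 (z=53.0): clean=0.43 → w = 0.43
R2 (z=40.0): filthy=0.45, delicate=0.96; AND[min(a, b)] → w = 0.45
R3 (z=13.0): filthy=0.45, normal=0.48; AND[min(a, b)] → w = 0.45
Weighted average = (0.43·53.0 + 0.45·40.0 + 0.45·13.0) / (0.43 + 0.45 + 0.45)
  = 46.6400 / 1.3300 = 35.07

35.07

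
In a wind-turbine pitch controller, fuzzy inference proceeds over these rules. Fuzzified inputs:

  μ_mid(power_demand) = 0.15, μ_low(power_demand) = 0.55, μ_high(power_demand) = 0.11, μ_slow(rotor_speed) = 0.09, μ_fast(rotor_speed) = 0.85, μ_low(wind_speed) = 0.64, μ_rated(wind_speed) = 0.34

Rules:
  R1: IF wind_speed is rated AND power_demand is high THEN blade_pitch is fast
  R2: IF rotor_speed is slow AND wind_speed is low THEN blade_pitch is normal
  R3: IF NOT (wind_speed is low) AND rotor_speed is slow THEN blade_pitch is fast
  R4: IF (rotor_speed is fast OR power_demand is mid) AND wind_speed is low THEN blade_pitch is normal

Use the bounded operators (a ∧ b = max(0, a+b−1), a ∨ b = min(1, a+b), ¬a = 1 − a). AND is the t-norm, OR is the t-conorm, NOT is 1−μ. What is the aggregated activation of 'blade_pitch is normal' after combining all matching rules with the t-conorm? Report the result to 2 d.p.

R1: rated=0.34, high=0.11; AND[max(0, a+b−1)] → w = 0.00
R2: slow=0.09, low=0.64; AND[max(0, a+b−1)] → w = 0.00
R3: ¬low=1−0.64=0.36, slow=0.09; AND[max(0, a+b−1)] → w = 0.00
R4: (fast=0.85 OR mid=0.15) = 1.00; AND[max(0, a+b−1)] with low=0.64 → w = 0.64
Rules with consequent 'normal': {R2, R4} → strengths 0.00, 0.64
Aggregate via t-conorm [min(1, a+b)]: 0.64

0.64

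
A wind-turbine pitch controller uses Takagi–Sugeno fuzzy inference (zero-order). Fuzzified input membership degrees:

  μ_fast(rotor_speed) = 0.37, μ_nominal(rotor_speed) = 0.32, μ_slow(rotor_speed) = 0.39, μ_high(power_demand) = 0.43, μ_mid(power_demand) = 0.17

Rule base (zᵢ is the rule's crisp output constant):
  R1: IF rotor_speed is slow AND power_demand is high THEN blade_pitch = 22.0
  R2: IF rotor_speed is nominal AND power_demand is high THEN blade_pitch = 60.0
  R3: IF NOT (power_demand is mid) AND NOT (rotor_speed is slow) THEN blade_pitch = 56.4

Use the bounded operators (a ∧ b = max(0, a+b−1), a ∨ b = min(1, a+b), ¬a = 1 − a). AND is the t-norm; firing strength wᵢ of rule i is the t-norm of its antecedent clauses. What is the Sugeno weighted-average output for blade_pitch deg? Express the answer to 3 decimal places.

56.400

R1 (z=22.0): slow=0.39, high=0.43; AND[max(0, a+b−1)] → w = 0.00
R2 (z=60.0): nominal=0.32, high=0.43; AND[max(0, a+b−1)] → w = 0.00
R3 (z=56.4): ¬mid=1−0.17=0.83, ¬slow=1−0.39=0.61; AND[max(0, a+b−1)] → w = 0.44
Weighted average = (0.00·22.0 + 0.00·60.0 + 0.44·56.4) / (0.00 + 0.00 + 0.44)
  = 24.8160 / 0.4400 = 56.400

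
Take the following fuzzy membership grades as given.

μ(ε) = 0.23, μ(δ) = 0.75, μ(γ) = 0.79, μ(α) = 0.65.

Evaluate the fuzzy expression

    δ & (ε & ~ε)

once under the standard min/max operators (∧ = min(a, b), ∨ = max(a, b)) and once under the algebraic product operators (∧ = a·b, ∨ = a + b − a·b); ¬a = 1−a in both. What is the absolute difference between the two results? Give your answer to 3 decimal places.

0.097

Under standard min/max:
  ~ε = 1 − 0.23 = 0.77
  ε & ~ε = min(a, b) on (0.23, 0.77) = 0.23
  δ & (ε & ~ε) = min(a, b) on (0.75, 0.23) = 0.23
  → value = 0.2300
Under algebraic product:
  ~ε = 1 − 0.2300 = 0.7700
  ε & ~ε = a·b on (0.2300, 0.7700) = 0.1771
  δ & (ε & ~ε) = a·b on (0.7500, 0.1771) = 0.1328
  → value = 0.1328
|0.2300 − 0.1328| = 0.097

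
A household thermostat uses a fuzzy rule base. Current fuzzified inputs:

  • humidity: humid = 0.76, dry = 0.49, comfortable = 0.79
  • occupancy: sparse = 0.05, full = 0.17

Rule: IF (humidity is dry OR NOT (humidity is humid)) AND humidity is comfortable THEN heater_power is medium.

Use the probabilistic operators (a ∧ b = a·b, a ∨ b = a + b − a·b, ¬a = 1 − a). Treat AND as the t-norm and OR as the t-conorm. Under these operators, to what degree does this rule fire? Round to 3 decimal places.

firing strength: (dry=0.49 OR ¬humid=1−0.76=0.24) = 0.6124; AND[a·b] with comfortable=0.79 → w = 0.4838

0.484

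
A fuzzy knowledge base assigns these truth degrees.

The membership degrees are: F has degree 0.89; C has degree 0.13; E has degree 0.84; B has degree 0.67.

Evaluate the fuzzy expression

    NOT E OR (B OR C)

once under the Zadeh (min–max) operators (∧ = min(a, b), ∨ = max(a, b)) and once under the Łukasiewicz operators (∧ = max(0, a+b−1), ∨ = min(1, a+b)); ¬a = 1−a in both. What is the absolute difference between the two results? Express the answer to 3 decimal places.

Under Zadeh (min–max):
  NOT E = 1 − 0.84 = 0.16
  B OR C = max(a, b) on (0.67, 0.13) = 0.67
  NOT E OR (B OR C) = max(a, b) on (0.16, 0.67) = 0.67
  → value = 0.6700
Under Łukasiewicz:
  NOT E = 1 − 0.84 = 0.16
  B OR C = min(1, a+b) on (0.67, 0.13) = 0.80
  NOT E OR (B OR C) = min(1, a+b) on (0.16, 0.80) = 0.96
  → value = 0.9600
|0.6700 − 0.9600| = 0.290

0.290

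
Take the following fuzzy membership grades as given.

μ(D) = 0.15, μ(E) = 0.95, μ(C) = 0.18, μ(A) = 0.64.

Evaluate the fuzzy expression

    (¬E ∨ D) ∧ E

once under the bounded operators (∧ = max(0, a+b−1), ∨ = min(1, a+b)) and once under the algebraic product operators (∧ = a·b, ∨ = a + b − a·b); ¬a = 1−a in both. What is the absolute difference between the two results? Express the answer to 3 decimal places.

0.033

Under bounded:
  ¬E = 1 − 0.95 = 0.05
  ¬E ∨ D = min(1, a+b) on (0.05, 0.15) = 0.20
  (¬E ∨ D) ∧ E = max(0, a+b−1) on (0.20, 0.95) = 0.15
  → value = 0.1500
Under algebraic product:
  ¬E = 1 − 0.9500 = 0.0500
  ¬E ∨ D = a + b − a·b on (0.0500, 0.1500) = 0.1925
  (¬E ∨ D) ∧ E = a·b on (0.1925, 0.9500) = 0.1829
  → value = 0.1829
|0.1500 − 0.1829| = 0.033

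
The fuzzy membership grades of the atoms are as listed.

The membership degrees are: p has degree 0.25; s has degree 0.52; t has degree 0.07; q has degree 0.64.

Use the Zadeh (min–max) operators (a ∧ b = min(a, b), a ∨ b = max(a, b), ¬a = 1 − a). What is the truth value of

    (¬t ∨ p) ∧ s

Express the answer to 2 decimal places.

¬t = 1 − 0.07 = 0.93
¬t ∨ p = max(a, b) on (0.93, 0.25) = 0.93
(¬t ∨ p) ∧ s = min(a, b) on (0.93, 0.52) = 0.52

0.52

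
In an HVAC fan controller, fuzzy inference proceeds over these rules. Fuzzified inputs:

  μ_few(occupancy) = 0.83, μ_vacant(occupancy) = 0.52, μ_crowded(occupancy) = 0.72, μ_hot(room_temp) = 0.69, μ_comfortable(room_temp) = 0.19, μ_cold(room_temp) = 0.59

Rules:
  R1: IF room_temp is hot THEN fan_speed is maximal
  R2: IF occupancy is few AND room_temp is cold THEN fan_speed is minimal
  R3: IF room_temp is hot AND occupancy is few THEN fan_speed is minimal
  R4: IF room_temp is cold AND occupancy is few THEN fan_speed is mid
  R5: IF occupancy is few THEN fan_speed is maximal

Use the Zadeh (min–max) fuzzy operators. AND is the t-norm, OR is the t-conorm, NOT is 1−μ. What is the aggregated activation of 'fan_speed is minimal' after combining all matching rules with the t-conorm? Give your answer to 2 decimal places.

R1: hot=0.69 → w = 0.69
R2: few=0.83, cold=0.59; AND[min(a, b)] → w = 0.59
R3: hot=0.69, few=0.83; AND[min(a, b)] → w = 0.69
R4: cold=0.59, few=0.83; AND[min(a, b)] → w = 0.59
R5: few=0.83 → w = 0.83
Rules with consequent 'minimal': {R2, R3} → strengths 0.59, 0.69
Aggregate via t-conorm [max(a, b)]: 0.69

0.69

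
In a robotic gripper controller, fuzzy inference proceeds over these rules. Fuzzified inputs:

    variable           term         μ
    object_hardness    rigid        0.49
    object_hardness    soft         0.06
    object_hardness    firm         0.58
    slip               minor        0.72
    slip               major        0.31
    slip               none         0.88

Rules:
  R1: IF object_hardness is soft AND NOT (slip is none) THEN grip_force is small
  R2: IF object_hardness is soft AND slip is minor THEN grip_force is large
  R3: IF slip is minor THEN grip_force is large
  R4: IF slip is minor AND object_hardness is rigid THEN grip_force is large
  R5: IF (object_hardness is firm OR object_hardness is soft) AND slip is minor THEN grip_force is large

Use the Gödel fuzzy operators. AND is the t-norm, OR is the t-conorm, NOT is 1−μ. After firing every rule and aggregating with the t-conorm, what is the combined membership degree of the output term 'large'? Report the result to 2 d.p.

R1: soft=0.06, ¬none=1−0.88=0.12; AND[min(a, b)] → w = 0.06
R2: soft=0.06, minor=0.72; AND[min(a, b)] → w = 0.06
R3: minor=0.72 → w = 0.72
R4: minor=0.72, rigid=0.49; AND[min(a, b)] → w = 0.49
R5: (firm=0.58 OR soft=0.06) = 0.58; AND[min(a, b)] with minor=0.72 → w = 0.58
Rules with consequent 'large': {R2, R3, R4, R5} → strengths 0.06, 0.72, 0.49, 0.58
Aggregate via t-conorm [max(a, b)]: 0.72

0.72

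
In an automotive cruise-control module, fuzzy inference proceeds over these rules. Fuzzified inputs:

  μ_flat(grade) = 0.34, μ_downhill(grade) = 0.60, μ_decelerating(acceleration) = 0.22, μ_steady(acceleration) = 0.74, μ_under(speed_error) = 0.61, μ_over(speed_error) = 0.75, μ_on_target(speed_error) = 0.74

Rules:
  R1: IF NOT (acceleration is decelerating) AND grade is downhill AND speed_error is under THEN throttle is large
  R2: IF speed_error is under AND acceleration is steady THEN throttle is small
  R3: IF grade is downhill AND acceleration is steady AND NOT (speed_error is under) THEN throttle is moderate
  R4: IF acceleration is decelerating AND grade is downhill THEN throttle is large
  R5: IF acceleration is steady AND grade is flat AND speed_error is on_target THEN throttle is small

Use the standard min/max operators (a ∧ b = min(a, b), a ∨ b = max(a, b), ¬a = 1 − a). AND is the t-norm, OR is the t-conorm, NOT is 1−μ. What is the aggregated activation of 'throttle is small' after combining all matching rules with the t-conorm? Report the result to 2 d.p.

R1: ¬decelerating=1−0.22=0.78, downhill=0.60, under=0.61; AND[min(a, b)] → w = 0.60
R2: under=0.61, steady=0.74; AND[min(a, b)] → w = 0.61
R3: downhill=0.60, steady=0.74, ¬under=1−0.61=0.39; AND[min(a, b)] → w = 0.39
R4: decelerating=0.22, downhill=0.60; AND[min(a, b)] → w = 0.22
R5: steady=0.74, flat=0.34, on_target=0.74; AND[min(a, b)] → w = 0.34
Rules with consequent 'small': {R2, R5} → strengths 0.61, 0.34
Aggregate via t-conorm [max(a, b)]: 0.61

0.61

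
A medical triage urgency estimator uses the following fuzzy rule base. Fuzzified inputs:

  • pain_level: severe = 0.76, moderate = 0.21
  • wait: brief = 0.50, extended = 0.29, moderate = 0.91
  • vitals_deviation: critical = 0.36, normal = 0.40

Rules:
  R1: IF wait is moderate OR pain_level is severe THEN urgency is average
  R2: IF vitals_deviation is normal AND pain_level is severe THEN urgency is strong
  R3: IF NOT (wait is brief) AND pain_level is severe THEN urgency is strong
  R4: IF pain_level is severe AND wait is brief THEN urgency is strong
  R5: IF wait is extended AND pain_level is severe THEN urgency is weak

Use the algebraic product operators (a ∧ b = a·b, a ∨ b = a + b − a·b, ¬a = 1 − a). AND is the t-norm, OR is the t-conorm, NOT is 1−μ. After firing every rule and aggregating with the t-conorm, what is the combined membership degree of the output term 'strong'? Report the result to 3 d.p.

0.732

R1: moderate=0.91, severe=0.76; OR[a + b − a·b] → w = 0.9784
R2: normal=0.40, severe=0.76; AND[a·b] → w = 0.3040
R3: ¬brief=1−0.50=0.50, severe=0.76; AND[a·b] → w = 0.3800
R4: severe=0.76, brief=0.50; AND[a·b] → w = 0.3800
R5: extended=0.29, severe=0.76; AND[a·b] → w = 0.2204
Rules with consequent 'strong': {R2, R3, R4} → strengths 0.3040, 0.3800, 0.3800
Aggregate via t-conorm [a + b − a·b]: 0.7325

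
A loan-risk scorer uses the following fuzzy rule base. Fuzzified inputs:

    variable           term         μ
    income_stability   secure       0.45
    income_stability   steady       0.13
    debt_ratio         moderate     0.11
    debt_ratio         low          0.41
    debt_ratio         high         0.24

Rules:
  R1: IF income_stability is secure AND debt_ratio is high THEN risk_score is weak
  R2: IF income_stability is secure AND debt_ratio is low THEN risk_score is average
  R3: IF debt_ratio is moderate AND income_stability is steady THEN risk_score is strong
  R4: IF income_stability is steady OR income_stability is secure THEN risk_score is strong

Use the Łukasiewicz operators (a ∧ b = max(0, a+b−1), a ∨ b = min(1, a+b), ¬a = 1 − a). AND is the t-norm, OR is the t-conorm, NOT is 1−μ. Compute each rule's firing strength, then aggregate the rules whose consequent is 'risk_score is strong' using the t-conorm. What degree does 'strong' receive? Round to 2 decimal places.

R1: secure=0.45, high=0.24; AND[max(0, a+b−1)] → w = 0.00
R2: secure=0.45, low=0.41; AND[max(0, a+b−1)] → w = 0.00
R3: moderate=0.11, steady=0.13; AND[max(0, a+b−1)] → w = 0.00
R4: steady=0.13, secure=0.45; OR[min(1, a+b)] → w = 0.58
Rules with consequent 'strong': {R3, R4} → strengths 0.00, 0.58
Aggregate via t-conorm [min(1, a+b)]: 0.58

0.58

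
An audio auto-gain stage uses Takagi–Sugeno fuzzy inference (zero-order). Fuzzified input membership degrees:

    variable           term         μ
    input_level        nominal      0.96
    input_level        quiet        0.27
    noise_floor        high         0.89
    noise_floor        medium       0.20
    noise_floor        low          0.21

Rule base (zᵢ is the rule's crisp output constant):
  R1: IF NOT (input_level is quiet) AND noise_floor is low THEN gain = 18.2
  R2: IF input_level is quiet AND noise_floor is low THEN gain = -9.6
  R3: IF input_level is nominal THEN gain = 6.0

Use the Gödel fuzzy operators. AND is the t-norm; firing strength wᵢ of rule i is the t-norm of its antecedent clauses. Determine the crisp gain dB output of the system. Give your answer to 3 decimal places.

R1 (z=18.2): ¬quiet=1−0.27=0.73, low=0.21; AND[min(a, b)] → w = 0.21
R2 (z=-9.6): quiet=0.27, low=0.21; AND[min(a, b)] → w = 0.21
R3 (z=6.0): nominal=0.96 → w = 0.96
Weighted average = (0.21·18.2 + 0.21·-9.6 + 0.96·6.0) / (0.21 + 0.21 + 0.96)
  = 7.5660 / 1.3800 = 5.483

5.483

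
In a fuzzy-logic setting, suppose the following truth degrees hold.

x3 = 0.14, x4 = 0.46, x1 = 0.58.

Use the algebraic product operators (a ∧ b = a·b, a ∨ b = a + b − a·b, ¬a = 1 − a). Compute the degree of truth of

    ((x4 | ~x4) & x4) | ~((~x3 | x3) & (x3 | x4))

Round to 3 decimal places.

0.692

~x4 = 1 − 0.4600 = 0.5400
x4 | ~x4 = a + b − a·b on (0.4600, 0.5400) = 0.7516
(x4 | ~x4) & x4 = a·b on (0.7516, 0.4600) = 0.3457
~x3 = 1 − 0.1400 = 0.8600
~x3 | x3 = a + b − a·b on (0.8600, 0.1400) = 0.8796
x3 | x4 = a + b − a·b on (0.1400, 0.4600) = 0.5356
(~x3 | x3) & (x3 | x4) = a·b on (0.8796, 0.5356) = 0.4711
~((~x3 | x3) & (x3 | x4)) = 1 − 0.4711 = 0.5289
((x4 | ~x4) & x4) | ~((~x3 | x3) & (x3 | x4)) = a + b − a·b on (0.3457, 0.5289) = 0.6918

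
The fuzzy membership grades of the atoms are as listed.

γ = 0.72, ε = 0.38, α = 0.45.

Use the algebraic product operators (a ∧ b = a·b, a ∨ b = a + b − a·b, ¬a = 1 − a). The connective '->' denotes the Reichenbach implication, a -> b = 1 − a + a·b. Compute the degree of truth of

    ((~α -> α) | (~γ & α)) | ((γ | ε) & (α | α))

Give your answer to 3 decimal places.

0.888

~α = 1 − 0.4500 = 0.5500
~α -> α  [Reichenbach: 1 − a + a·b] with a=0.5500, b=0.4500 → 0.6975
~γ = 1 − 0.7200 = 0.2800
~γ & α = a·b on (0.2800, 0.4500) = 0.1260
(~α -> α) | (~γ & α) = a + b − a·b on (0.6975, 0.1260) = 0.7356
γ | ε = a + b − a·b on (0.7200, 0.3800) = 0.8264
α | α = a + b − a·b on (0.4500, 0.4500) = 0.6975
(γ | ε) & (α | α) = a·b on (0.8264, 0.6975) = 0.5764
((~α -> α) | (~γ & α)) | ((γ | ε) & (α | α)) = a + b − a·b on (0.7356, 0.5764) = 0.8880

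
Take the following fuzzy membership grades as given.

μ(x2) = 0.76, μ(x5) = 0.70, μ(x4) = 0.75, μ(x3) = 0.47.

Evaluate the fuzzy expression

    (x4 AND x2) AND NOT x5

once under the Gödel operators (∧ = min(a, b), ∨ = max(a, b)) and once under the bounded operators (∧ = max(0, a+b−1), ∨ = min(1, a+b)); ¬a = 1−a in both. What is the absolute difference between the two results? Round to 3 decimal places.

Under Gödel:
  x4 AND x2 = min(a, b) on (0.75, 0.76) = 0.75
  NOT x5 = 1 − 0.70 = 0.30
  (x4 AND x2) AND NOT x5 = min(a, b) on (0.75, 0.30) = 0.30
  → value = 0.3000
Under bounded:
  x4 AND x2 = max(0, a+b−1) on (0.75, 0.76) = 0.51
  NOT x5 = 1 − 0.70 = 0.30
  (x4 AND x2) AND NOT x5 = max(0, a+b−1) on (0.51, 0.30) = 0.00
  → value = 0.0000
|0.3000 − 0.0000| = 0.300

0.300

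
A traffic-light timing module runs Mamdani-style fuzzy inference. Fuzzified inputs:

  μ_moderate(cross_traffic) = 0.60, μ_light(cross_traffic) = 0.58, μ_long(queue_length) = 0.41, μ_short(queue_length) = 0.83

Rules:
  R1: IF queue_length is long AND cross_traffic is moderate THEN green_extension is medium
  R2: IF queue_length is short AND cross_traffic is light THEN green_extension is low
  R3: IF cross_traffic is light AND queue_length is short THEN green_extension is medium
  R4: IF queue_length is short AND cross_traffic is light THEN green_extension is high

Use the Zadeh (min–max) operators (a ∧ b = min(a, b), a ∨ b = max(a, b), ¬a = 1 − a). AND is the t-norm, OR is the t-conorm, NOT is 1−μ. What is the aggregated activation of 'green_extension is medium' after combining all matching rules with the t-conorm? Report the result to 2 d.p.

0.58

R1: long=0.41, moderate=0.60; AND[min(a, b)] → w = 0.41
R2: short=0.83, light=0.58; AND[min(a, b)] → w = 0.58
R3: light=0.58, short=0.83; AND[min(a, b)] → w = 0.58
R4: short=0.83, light=0.58; AND[min(a, b)] → w = 0.58
Rules with consequent 'medium': {R1, R3} → strengths 0.41, 0.58
Aggregate via t-conorm [max(a, b)]: 0.58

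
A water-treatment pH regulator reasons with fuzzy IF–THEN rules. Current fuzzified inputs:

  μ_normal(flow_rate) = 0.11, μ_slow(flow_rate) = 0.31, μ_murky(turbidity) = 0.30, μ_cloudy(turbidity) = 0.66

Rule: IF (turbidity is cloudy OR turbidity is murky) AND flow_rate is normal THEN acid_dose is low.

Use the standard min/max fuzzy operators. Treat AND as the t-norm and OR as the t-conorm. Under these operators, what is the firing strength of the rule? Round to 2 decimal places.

firing strength: (cloudy=0.66 OR murky=0.30) = 0.66; AND[min(a, b)] with normal=0.11 → w = 0.11

0.11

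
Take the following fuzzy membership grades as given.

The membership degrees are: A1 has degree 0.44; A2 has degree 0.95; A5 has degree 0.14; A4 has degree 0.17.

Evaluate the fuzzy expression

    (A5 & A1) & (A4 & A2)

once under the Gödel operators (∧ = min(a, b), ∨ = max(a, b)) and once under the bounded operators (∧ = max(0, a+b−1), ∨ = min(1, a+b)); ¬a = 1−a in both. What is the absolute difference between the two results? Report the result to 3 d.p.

0.140

Under Gödel:
  A5 & A1 = min(a, b) on (0.14, 0.44) = 0.14
  A4 & A2 = min(a, b) on (0.17, 0.95) = 0.17
  (A5 & A1) & (A4 & A2) = min(a, b) on (0.14, 0.17) = 0.14
  → value = 0.1400
Under bounded:
  A5 & A1 = max(0, a+b−1) on (0.14, 0.44) = 0.00
  A4 & A2 = max(0, a+b−1) on (0.17, 0.95) = 0.12
  (A5 & A1) & (A4 & A2) = max(0, a+b−1) on (0.00, 0.12) = 0.00
  → value = 0.0000
|0.1400 − 0.0000| = 0.140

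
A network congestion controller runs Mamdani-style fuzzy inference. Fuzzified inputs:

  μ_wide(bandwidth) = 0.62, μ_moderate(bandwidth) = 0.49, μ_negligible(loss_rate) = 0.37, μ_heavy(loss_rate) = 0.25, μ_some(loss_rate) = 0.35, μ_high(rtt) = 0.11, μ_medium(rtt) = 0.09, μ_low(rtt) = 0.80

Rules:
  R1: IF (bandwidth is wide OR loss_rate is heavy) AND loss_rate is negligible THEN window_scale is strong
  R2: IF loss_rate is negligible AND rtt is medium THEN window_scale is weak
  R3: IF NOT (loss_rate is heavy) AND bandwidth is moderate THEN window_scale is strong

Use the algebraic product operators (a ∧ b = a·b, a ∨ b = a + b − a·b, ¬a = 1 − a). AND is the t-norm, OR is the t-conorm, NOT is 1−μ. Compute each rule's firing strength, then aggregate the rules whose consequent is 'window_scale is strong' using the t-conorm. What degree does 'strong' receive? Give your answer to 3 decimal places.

0.535

R1: (wide=0.62 OR heavy=0.25) = 0.7150; AND[a·b] with negligible=0.37 → w = 0.2646
R2: negligible=0.37, medium=0.09; AND[a·b] → w = 0.0333
R3: ¬heavy=1−0.25=0.75, moderate=0.49; AND[a·b] → w = 0.3675
Rules with consequent 'strong': {R1, R3} → strengths 0.2646, 0.3675
Aggregate via t-conorm [a + b − a·b]: 0.5348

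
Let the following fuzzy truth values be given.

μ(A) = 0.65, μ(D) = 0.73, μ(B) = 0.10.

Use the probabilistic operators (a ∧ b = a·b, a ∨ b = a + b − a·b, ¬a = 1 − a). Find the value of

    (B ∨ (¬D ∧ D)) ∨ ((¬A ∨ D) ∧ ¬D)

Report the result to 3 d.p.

0.438

¬D = 1 − 0.7300 = 0.2700
¬D ∧ D = a·b on (0.2700, 0.7300) = 0.1971
B ∨ (¬D ∧ D) = a + b − a·b on (0.1000, 0.1971) = 0.2774
¬A = 1 − 0.6500 = 0.3500
¬A ∨ D = a + b − a·b on (0.3500, 0.7300) = 0.8245
¬D = 1 − 0.7300 = 0.2700
(¬A ∨ D) ∧ ¬D = a·b on (0.8245, 0.2700) = 0.2226
(B ∨ (¬D ∧ D)) ∨ ((¬A ∨ D) ∧ ¬D) = a + b − a·b on (0.2774, 0.2226) = 0.4383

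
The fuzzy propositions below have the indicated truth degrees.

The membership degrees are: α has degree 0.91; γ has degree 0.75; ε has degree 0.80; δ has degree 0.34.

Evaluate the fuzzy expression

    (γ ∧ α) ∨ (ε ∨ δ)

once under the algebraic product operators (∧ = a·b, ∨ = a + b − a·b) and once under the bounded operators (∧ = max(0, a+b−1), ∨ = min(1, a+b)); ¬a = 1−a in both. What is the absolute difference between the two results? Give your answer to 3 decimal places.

Under algebraic product:
  γ ∧ α = a·b on (0.7500, 0.9100) = 0.6825
  ε ∨ δ = a + b − a·b on (0.8000, 0.3400) = 0.8680
  (γ ∧ α) ∨ (ε ∨ δ) = a + b − a·b on (0.6825, 0.8680) = 0.9581
  → value = 0.9581
Under bounded:
  γ ∧ α = max(0, a+b−1) on (0.75, 0.91) = 0.66
  ε ∨ δ = min(1, a+b) on (0.80, 0.34) = 1.00
  (γ ∧ α) ∨ (ε ∨ δ) = min(1, a+b) on (0.66, 1.00) = 1.00
  → value = 1.0000
|0.9581 − 1.0000| = 0.042

0.042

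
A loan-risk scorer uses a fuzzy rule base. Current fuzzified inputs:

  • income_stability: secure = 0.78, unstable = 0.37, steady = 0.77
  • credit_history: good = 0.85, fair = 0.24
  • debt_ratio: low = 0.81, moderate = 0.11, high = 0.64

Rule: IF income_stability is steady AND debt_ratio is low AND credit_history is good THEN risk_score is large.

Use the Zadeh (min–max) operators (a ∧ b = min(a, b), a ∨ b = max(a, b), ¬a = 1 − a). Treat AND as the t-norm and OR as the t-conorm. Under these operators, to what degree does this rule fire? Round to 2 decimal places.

0.77

firing strength: steady=0.77, low=0.81, good=0.85; AND[min(a, b)] → w = 0.77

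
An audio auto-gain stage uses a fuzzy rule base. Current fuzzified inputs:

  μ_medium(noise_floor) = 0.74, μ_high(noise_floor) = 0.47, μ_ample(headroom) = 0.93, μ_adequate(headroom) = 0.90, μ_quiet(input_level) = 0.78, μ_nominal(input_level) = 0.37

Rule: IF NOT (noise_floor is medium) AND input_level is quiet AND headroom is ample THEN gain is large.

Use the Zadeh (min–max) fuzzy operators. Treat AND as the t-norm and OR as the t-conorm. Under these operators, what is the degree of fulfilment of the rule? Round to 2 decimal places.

firing strength: ¬medium=1−0.74=0.26, quiet=0.78, ample=0.93; AND[min(a, b)] → w = 0.26

0.26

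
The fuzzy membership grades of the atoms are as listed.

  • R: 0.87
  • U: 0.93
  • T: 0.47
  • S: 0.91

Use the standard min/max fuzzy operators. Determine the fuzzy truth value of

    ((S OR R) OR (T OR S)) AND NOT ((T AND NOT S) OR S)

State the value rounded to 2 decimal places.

0.09

S OR R = max(a, b) on (0.91, 0.87) = 0.91
T OR S = max(a, b) on (0.47, 0.91) = 0.91
(S OR R) OR (T OR S) = max(a, b) on (0.91, 0.91) = 0.91
NOT S = 1 − 0.91 = 0.09
T AND NOT S = min(a, b) on (0.47, 0.09) = 0.09
(T AND NOT S) OR S = max(a, b) on (0.09, 0.91) = 0.91
NOT ((T AND NOT S) OR S) = 1 − 0.91 = 0.09
((S OR R) OR (T OR S)) AND NOT ((T AND NOT S) OR S) = min(a, b) on (0.91, 0.09) = 0.09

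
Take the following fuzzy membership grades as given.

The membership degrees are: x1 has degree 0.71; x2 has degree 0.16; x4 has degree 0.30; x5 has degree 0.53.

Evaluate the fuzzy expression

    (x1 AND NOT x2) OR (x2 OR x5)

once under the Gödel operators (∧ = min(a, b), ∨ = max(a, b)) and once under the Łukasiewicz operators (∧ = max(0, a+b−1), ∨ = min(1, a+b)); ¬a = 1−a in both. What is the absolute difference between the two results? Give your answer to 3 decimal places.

Under Gödel:
  NOT x2 = 1 − 0.16 = 0.84
  x1 AND NOT x2 = min(a, b) on (0.71, 0.84) = 0.71
  x2 OR x5 = max(a, b) on (0.16, 0.53) = 0.53
  (x1 AND NOT x2) OR (x2 OR x5) = max(a, b) on (0.71, 0.53) = 0.71
  → value = 0.7100
Under Łukasiewicz:
  NOT x2 = 1 − 0.16 = 0.84
  x1 AND NOT x2 = max(0, a+b−1) on (0.71, 0.84) = 0.55
  x2 OR x5 = min(1, a+b) on (0.16, 0.53) = 0.69
  (x1 AND NOT x2) OR (x2 OR x5) = min(1, a+b) on (0.55, 0.69) = 1.00
  → value = 1.0000
|0.7100 − 1.0000| = 0.290

0.290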